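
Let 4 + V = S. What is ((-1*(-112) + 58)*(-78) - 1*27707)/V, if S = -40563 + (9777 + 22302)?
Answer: 40967/8488 ≈ 4.8265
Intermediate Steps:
S = -8484 (S = -40563 + 32079 = -8484)
V = -8488 (V = -4 - 8484 = -8488)
((-1*(-112) + 58)*(-78) - 1*27707)/V = ((-1*(-112) + 58)*(-78) - 1*27707)/(-8488) = ((112 + 58)*(-78) - 27707)*(-1/8488) = (170*(-78) - 27707)*(-1/8488) = (-13260 - 27707)*(-1/8488) = -40967*(-1/8488) = 40967/8488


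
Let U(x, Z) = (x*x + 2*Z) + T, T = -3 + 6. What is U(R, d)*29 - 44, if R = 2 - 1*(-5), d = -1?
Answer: 1406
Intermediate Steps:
T = 3
R = 7 (R = 2 + 5 = 7)
U(x, Z) = 3 + x**2 + 2*Z (U(x, Z) = (x*x + 2*Z) + 3 = (x**2 + 2*Z) + 3 = 3 + x**2 + 2*Z)
U(R, d)*29 - 44 = (3 + 7**2 + 2*(-1))*29 - 44 = (3 + 49 - 2)*29 - 44 = 50*29 - 44 = 1450 - 44 = 1406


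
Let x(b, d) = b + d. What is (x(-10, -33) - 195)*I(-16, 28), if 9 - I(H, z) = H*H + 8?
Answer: 60690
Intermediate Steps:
I(H, z) = 1 - H² (I(H, z) = 9 - (H*H + 8) = 9 - (H² + 8) = 9 - (8 + H²) = 9 + (-8 - H²) = 1 - H²)
(x(-10, -33) - 195)*I(-16, 28) = ((-10 - 33) - 195)*(1 - 1*(-16)²) = (-43 - 195)*(1 - 1*256) = -238*(1 - 256) = -238*(-255) = 60690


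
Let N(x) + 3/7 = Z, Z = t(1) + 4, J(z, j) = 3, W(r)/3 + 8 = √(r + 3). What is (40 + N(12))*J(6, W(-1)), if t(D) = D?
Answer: 936/7 ≈ 133.71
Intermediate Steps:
W(r) = -24 + 3*√(3 + r) (W(r) = -24 + 3*√(r + 3) = -24 + 3*√(3 + r))
Z = 5 (Z = 1 + 4 = 5)
N(x) = 32/7 (N(x) = -3/7 + 5 = 32/7)
(40 + N(12))*J(6, W(-1)) = (40 + 32/7)*3 = (312/7)*3 = 936/7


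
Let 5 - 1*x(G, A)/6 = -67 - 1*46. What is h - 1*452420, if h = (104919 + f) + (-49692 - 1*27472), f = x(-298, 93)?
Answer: -423957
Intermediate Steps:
x(G, A) = 708 (x(G, A) = 30 - 6*(-67 - 1*46) = 30 - 6*(-67 - 46) = 30 - 6*(-113) = 30 + 678 = 708)
f = 708
h = 28463 (h = (104919 + 708) + (-49692 - 1*27472) = 105627 + (-49692 - 27472) = 105627 - 77164 = 28463)
h - 1*452420 = 28463 - 1*452420 = 28463 - 452420 = -423957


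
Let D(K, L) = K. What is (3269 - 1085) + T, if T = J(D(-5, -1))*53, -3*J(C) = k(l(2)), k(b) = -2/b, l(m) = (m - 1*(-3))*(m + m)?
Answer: 65573/30 ≈ 2185.8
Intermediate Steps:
l(m) = 2*m*(3 + m) (l(m) = (m + 3)*(2*m) = (3 + m)*(2*m) = 2*m*(3 + m))
J(C) = 1/30 (J(C) = -(-2)/(3*(2*2*(3 + 2))) = -(-2)/(3*(2*2*5)) = -(-2)/(3*20) = -⅓*(-⅒) = 1/30)
T = 53/30 (T = (1/30)*53 = 53/30 ≈ 1.7667)
(3269 - 1085) + T = (3269 - 1085) + 53/30 = 2184 + 53/30 = 65573/30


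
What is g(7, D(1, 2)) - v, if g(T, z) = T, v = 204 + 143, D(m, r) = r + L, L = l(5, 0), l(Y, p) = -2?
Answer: -340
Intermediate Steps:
L = -2
D(m, r) = -2 + r (D(m, r) = r - 2 = -2 + r)
v = 347
g(7, D(1, 2)) - v = 7 - 1*347 = 7 - 347 = -340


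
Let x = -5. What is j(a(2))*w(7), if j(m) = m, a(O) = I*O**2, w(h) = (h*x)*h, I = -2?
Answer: 1960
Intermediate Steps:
w(h) = -5*h**2 (w(h) = (h*(-5))*h = (-5*h)*h = -5*h**2)
a(O) = -2*O**2
j(a(2))*w(7) = (-2*2**2)*(-5*7**2) = (-2*4)*(-5*49) = -8*(-245) = 1960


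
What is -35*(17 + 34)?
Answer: -1785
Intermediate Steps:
-35*(17 + 34) = -35*51 = -1785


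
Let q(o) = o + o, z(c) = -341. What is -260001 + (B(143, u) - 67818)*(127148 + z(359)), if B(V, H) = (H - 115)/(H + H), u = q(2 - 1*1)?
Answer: -34414557699/4 ≈ -8.6036e+9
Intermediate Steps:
q(o) = 2*o
u = 2 (u = 2*(2 - 1*1) = 2*(2 - 1) = 2*1 = 2)
B(V, H) = (-115 + H)/(2*H) (B(V, H) = (-115 + H)/((2*H)) = (-115 + H)*(1/(2*H)) = (-115 + H)/(2*H))
-260001 + (B(143, u) - 67818)*(127148 + z(359)) = -260001 + ((½)*(-115 + 2)/2 - 67818)*(127148 - 341) = -260001 + ((½)*(½)*(-113) - 67818)*126807 = -260001 + (-113/4 - 67818)*126807 = -260001 - 271385/4*126807 = -260001 - 34413517695/4 = -34414557699/4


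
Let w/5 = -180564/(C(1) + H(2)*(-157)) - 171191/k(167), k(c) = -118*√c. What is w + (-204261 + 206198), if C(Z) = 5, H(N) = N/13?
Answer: 4072991/83 + 855955*√167/19706 ≈ 49634.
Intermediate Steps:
H(N) = N/13 (H(N) = N*(1/13) = N/13)
w = 3912220/83 + 855955*√167/19706 (w = 5*(-180564/(5 + ((1/13)*2)*(-157)) - 171191*(-√167/19706)) = 5*(-180564/(5 + (2/13)*(-157)) - (-171191)*√167/19706) = 5*(-180564/(5 - 314/13) + 171191*√167/19706) = 5*(-180564/(-249/13) + 171191*√167/19706) = 5*(-180564*(-13/249) + 171191*√167/19706) = 5*(782444/83 + 171191*√167/19706) = 3912220/83 + 855955*√167/19706 ≈ 47697.)
w + (-204261 + 206198) = (3912220/83 + 855955*√167/19706) + (-204261 + 206198) = (3912220/83 + 855955*√167/19706) + 1937 = 4072991/83 + 855955*√167/19706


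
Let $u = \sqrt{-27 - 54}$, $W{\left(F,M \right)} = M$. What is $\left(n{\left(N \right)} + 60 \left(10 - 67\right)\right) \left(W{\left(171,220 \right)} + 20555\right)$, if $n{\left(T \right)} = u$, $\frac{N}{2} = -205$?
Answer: $-71050500 + 186975 i \approx -7.105 \cdot 10^{7} + 1.8698 \cdot 10^{5} i$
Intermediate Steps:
$N = -410$ ($N = 2 \left(-205\right) = -410$)
$u = 9 i$ ($u = \sqrt{-81} = 9 i \approx 9.0 i$)
$n{\left(T \right)} = 9 i$
$\left(n{\left(N \right)} + 60 \left(10 - 67\right)\right) \left(W{\left(171,220 \right)} + 20555\right) = \left(9 i + 60 \left(10 - 67\right)\right) \left(220 + 20555\right) = \left(9 i + 60 \left(-57\right)\right) 20775 = \left(9 i - 3420\right) 20775 = \left(-3420 + 9 i\right) 20775 = -71050500 + 186975 i$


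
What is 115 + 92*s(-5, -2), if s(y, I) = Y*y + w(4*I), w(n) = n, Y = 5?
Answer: -2921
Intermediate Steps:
s(y, I) = 4*I + 5*y (s(y, I) = 5*y + 4*I = 4*I + 5*y)
115 + 92*s(-5, -2) = 115 + 92*(4*(-2) + 5*(-5)) = 115 + 92*(-8 - 25) = 115 + 92*(-33) = 115 - 3036 = -2921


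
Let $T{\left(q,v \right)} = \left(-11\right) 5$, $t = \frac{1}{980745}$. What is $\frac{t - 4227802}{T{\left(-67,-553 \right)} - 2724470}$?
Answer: $\frac{4146395672489}{2672064271125} \approx 1.5518$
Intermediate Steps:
$t = \frac{1}{980745} \approx 1.0196 \cdot 10^{-6}$
$T{\left(q,v \right)} = -55$
$\frac{t - 4227802}{T{\left(-67,-553 \right)} - 2724470} = \frac{\frac{1}{980745} - 4227802}{-55 - 2724470} = - \frac{4146395672489}{980745 \left(-2724525\right)} = \left(- \frac{4146395672489}{980745}\right) \left(- \frac{1}{2724525}\right) = \frac{4146395672489}{2672064271125}$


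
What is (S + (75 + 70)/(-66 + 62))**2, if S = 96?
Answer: 57121/16 ≈ 3570.1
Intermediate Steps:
(S + (75 + 70)/(-66 + 62))**2 = (96 + (75 + 70)/(-66 + 62))**2 = (96 + 145/(-4))**2 = (96 + 145*(-1/4))**2 = (96 - 145/4)**2 = (239/4)**2 = 57121/16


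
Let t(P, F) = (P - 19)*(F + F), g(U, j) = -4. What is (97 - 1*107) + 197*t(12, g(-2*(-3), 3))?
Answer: 11022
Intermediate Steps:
t(P, F) = 2*F*(-19 + P) (t(P, F) = (-19 + P)*(2*F) = 2*F*(-19 + P))
(97 - 1*107) + 197*t(12, g(-2*(-3), 3)) = (97 - 1*107) + 197*(2*(-4)*(-19 + 12)) = (97 - 107) + 197*(2*(-4)*(-7)) = -10 + 197*56 = -10 + 11032 = 11022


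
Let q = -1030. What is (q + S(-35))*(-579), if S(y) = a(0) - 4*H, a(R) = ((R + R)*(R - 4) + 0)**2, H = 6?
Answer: 610266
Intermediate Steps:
a(R) = 4*R**2*(-4 + R)**2 (a(R) = ((2*R)*(-4 + R) + 0)**2 = (2*R*(-4 + R) + 0)**2 = (2*R*(-4 + R))**2 = 4*R**2*(-4 + R)**2)
S(y) = -24 (S(y) = 4*0**2*(-4 + 0)**2 - 4*6 = 4*0*(-4)**2 - 24 = 4*0*16 - 24 = 0 - 24 = -24)
(q + S(-35))*(-579) = (-1030 - 24)*(-579) = -1054*(-579) = 610266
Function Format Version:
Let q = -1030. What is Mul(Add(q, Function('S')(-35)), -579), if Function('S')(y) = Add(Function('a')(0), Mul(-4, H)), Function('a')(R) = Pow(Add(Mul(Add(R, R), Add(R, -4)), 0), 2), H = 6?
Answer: 610266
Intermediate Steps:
Function('a')(R) = Mul(4, Pow(R, 2), Pow(Add(-4, R), 2)) (Function('a')(R) = Pow(Add(Mul(Mul(2, R), Add(-4, R)), 0), 2) = Pow(Add(Mul(2, R, Add(-4, R)), 0), 2) = Pow(Mul(2, R, Add(-4, R)), 2) = Mul(4, Pow(R, 2), Pow(Add(-4, R), 2)))
Function('S')(y) = -24 (Function('S')(y) = Add(Mul(4, Pow(0, 2), Pow(Add(-4, 0), 2)), Mul(-4, 6)) = Add(Mul(4, 0, Pow(-4, 2)), -24) = Add(Mul(4, 0, 16), -24) = Add(0, -24) = -24)
Mul(Add(q, Function('S')(-35)), -579) = Mul(Add(-1030, -24), -579) = Mul(-1054, -579) = 610266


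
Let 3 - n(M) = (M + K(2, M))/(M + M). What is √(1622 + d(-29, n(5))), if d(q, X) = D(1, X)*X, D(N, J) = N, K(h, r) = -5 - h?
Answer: √40630/5 ≈ 40.314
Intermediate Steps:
n(M) = 3 - (-7 + M)/(2*M) (n(M) = 3 - (M + (-5 - 1*2))/(M + M) = 3 - (M + (-5 - 2))/(2*M) = 3 - (M - 7)*1/(2*M) = 3 - (-7 + M)*1/(2*M) = 3 - (-7 + M)/(2*M))
d(q, X) = X (d(q, X) = 1*X = X)
√(1622 + d(-29, n(5))) = √(1622 + (½)*(7 + 5*5)/5) = √(1622 + (½)*(⅕)*(7 + 25)) = √(1622 + (½)*(⅕)*32) = √(1622 + 16/5) = √(8126/5) = √40630/5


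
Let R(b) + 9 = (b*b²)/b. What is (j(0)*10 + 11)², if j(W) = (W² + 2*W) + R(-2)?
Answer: 1521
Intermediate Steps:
R(b) = -9 + b² (R(b) = -9 + (b*b²)/b = -9 + b³/b = -9 + b²)
j(W) = -5 + W² + 2*W (j(W) = (W² + 2*W) + (-9 + (-2)²) = (W² + 2*W) + (-9 + 4) = (W² + 2*W) - 5 = -5 + W² + 2*W)
(j(0)*10 + 11)² = ((-5 + 0² + 2*0)*10 + 11)² = ((-5 + 0 + 0)*10 + 11)² = (-5*10 + 11)² = (-50 + 11)² = (-39)² = 1521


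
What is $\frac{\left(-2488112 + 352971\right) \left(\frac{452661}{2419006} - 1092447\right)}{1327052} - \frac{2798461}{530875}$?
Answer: $\frac{103289644179002169337967}{58765057105927000} \approx 1.7577 \cdot 10^{6}$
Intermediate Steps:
$\frac{\left(-2488112 + 352971\right) \left(\frac{452661}{2419006} - 1092447\right)}{1327052} - \frac{2798461}{530875} = - 2135141 \left(452661 \cdot \frac{1}{2419006} - 1092447\right) \frac{1}{1327052} - \frac{2798461}{530875} = - 2135141 \left(\frac{15609}{83414} - 1092447\right) \frac{1}{1327052} - \frac{2798461}{530875} = \left(-2135141\right) \left(- \frac{91125358449}{83414}\right) \frac{1}{1327052} - \frac{2798461}{530875} = \frac{194565488964156309}{83414} \cdot \frac{1}{1327052} - \frac{2798461}{530875} = \frac{194565488964156309}{110694715528} - \frac{2798461}{530875} = \frac{103289644179002169337967}{58765057105927000}$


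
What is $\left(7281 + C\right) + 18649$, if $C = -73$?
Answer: $25857$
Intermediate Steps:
$\left(7281 + C\right) + 18649 = \left(7281 - 73\right) + 18649 = 7208 + 18649 = 25857$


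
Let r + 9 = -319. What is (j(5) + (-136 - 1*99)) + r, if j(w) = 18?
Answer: -545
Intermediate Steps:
r = -328 (r = -9 - 319 = -328)
(j(5) + (-136 - 1*99)) + r = (18 + (-136 - 1*99)) - 328 = (18 + (-136 - 99)) - 328 = (18 - 235) - 328 = -217 - 328 = -545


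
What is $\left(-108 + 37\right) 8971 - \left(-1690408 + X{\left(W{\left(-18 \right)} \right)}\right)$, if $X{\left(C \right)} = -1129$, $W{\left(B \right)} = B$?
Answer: $1054596$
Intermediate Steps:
$\left(-108 + 37\right) 8971 - \left(-1690408 + X{\left(W{\left(-18 \right)} \right)}\right) = \left(-108 + 37\right) 8971 - \left(-1690408 - 1129\right) = \left(-71\right) 8971 - -1691537 = -636941 + 1691537 = 1054596$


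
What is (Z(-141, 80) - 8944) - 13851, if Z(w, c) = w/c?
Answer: -1823741/80 ≈ -22797.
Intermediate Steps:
(Z(-141, 80) - 8944) - 13851 = (-141/80 - 8944) - 13851 = -715661/80 - 13851 = -1823741/80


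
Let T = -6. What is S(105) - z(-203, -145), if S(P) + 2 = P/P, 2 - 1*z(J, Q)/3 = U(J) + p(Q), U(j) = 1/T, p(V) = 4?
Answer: 9/2 ≈ 4.5000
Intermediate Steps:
U(j) = -1/6 (U(j) = 1/(-6) = -1/6)
z(J, Q) = -11/2 (z(J, Q) = 6 - 3*(-1/6 + 4) = 6 - 3*23/6 = 6 - 23/2 = -11/2)
S(P) = -1 (S(P) = -2 + P/P = -2 + 1 = -1)
S(105) - z(-203, -145) = -1 - 1*(-11/2) = -1 + 11/2 = 9/2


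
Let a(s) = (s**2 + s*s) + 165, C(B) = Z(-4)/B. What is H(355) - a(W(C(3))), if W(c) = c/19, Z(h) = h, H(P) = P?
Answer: 617278/3249 ≈ 189.99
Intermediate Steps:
C(B) = -4/B
W(c) = c/19 (W(c) = c*(1/19) = c/19)
a(s) = 165 + 2*s**2 (a(s) = (s**2 + s**2) + 165 = 2*s**2 + 165 = 165 + 2*s**2)
H(355) - a(W(C(3))) = 355 - (165 + 2*((-4/3)/19)**2) = 355 - (165 + 2*((-4*1/3)/19)**2) = 355 - (165 + 2*((1/19)*(-4/3))**2) = 355 - (165 + 2*(-4/57)**2) = 355 - (165 + 2*(16/3249)) = 355 - (165 + 32/3249) = 355 - 1*536117/3249 = 355 - 536117/3249 = 617278/3249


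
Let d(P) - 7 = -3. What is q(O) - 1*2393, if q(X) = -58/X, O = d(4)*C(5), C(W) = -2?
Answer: -9543/4 ≈ -2385.8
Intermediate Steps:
d(P) = 4 (d(P) = 7 - 3 = 4)
O = -8 (O = 4*(-2) = -8)
q(O) - 1*2393 = -58/(-8) - 1*2393 = -58*(-⅛) - 2393 = 29/4 - 2393 = -9543/4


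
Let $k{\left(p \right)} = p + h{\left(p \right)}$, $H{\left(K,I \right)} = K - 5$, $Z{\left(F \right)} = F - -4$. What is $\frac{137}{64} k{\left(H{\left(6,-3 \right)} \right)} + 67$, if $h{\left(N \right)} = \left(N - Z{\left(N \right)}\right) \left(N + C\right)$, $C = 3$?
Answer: $\frac{2233}{64} \approx 34.891$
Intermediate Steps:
$Z{\left(F \right)} = 4 + F$ ($Z{\left(F \right)} = F + 4 = 4 + F$)
$h{\left(N \right)} = -12 - 4 N$ ($h{\left(N \right)} = \left(N - \left(4 + N\right)\right) \left(N + 3\right) = \left(N - \left(4 + N\right)\right) \left(3 + N\right) = - 4 \left(3 + N\right) = -12 - 4 N$)
$H{\left(K,I \right)} = -5 + K$ ($H{\left(K,I \right)} = K - 5 = -5 + K$)
$k{\left(p \right)} = -12 - 3 p$ ($k{\left(p \right)} = p - \left(12 + 4 p\right) = -12 - 3 p$)
$\frac{137}{64} k{\left(H{\left(6,-3 \right)} \right)} + 67 = \frac{137}{64} \left(-12 - 3 \left(-5 + 6\right)\right) + 67 = 137 \cdot \frac{1}{64} \left(-12 - 3\right) + 67 = \frac{137 \left(-12 - 3\right)}{64} + 67 = \frac{137}{64} \left(-15\right) + 67 = - \frac{2055}{64} + 67 = \frac{2233}{64}$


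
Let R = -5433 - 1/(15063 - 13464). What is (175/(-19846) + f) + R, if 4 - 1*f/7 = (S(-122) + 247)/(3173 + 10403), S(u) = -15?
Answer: -291077986301639/53852180538 ≈ -5405.1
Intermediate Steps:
R = -8687368/1599 (R = -5433 - 1/1599 = -8687368/1599 ≈ -5433.0)
f = 47313/1697 (f = 28 - 7*(-15 + 247)/(3173 + 10403) = 28 - 1624/13576 = 28 - 7*29/1697 = 28 - 203/1697 = 47313/1697 ≈ 27.880)
(175/(-19846) + f) + R = (175/(-19846) + 47313/1697) - 8687368/1599 = (175*(-1/19846) + 47313/1697) - 8687368/1599 = (-175/19846 + 47313/1697) - 8687368/1599 = 938676823/33678662 - 8687368/1599 = -291077986301639/53852180538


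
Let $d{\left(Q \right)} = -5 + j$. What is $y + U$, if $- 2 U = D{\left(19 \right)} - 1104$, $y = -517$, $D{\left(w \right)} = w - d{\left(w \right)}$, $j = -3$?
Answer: $\frac{43}{2} \approx 21.5$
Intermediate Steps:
$d{\left(Q \right)} = -8$ ($d{\left(Q \right)} = -5 - 3 = -8$)
$D{\left(w \right)} = 8 + w$ ($D{\left(w \right)} = w - -8 = w + 8 = 8 + w$)
$U = \frac{1077}{2}$ ($U = - \frac{\left(8 + 19\right) - 1104}{2} = - \frac{27 - 1104}{2} = \left(- \frac{1}{2}\right) \left(-1077\right) = \frac{1077}{2} \approx 538.5$)
$y + U = -517 + \frac{1077}{2} = \frac{43}{2}$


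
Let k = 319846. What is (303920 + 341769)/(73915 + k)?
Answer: 645689/393761 ≈ 1.6398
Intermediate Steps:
(303920 + 341769)/(73915 + k) = (303920 + 341769)/(73915 + 319846) = 645689/393761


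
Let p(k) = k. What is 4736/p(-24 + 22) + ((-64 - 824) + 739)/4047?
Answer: -9583445/4047 ≈ -2368.0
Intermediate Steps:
4736/p(-24 + 22) + ((-64 - 824) + 739)/4047 = 4736/(-24 + 22) + ((-64 - 824) + 739)/4047 = 4736/(-2) + (-888 + 739)*(1/4047) = 4736*(-1/2) - 149*1/4047 = -2368 - 149/4047 = -9583445/4047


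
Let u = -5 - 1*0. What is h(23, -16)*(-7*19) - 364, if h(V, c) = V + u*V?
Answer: 11872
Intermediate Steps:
u = -5 (u = -5 + 0 = -5)
h(V, c) = -4*V (h(V, c) = V - 5*V = -4*V)
h(23, -16)*(-7*19) - 364 = (-4*23)*(-7*19) - 364 = -92*(-133) - 364 = 12236 - 364 = 11872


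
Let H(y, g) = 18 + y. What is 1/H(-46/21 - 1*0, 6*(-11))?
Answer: 21/332 ≈ 0.063253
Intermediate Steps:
1/H(-46/21 - 1*0, 6*(-11)) = 1/(18 + (-46/21 - 1*0)) = 1/(18 + (-46*1/21 + 0)) = 1/(18 + (-46/21 + 0)) = 1/(18 - 46/21) = 1/(332/21) = 21/332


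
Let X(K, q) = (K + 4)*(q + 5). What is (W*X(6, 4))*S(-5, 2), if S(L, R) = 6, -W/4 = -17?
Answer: 36720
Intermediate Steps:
W = 68 (W = -4*(-17) = 68)
X(K, q) = (4 + K)*(5 + q)
(W*X(6, 4))*S(-5, 2) = (68*(20 + 4*4 + 5*6 + 6*4))*6 = (68*(20 + 16 + 30 + 24))*6 = (68*90)*6 = 6120*6 = 36720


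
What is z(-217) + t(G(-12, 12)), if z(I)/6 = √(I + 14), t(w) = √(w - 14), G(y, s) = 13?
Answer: I*(1 + 6*√203) ≈ 86.487*I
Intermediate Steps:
t(w) = √(-14 + w)
z(I) = 6*√(14 + I) (z(I) = 6*√(I + 14) = 6*√(14 + I))
z(-217) + t(G(-12, 12)) = 6*√(14 - 217) + √(-14 + 13) = 6*√(-203) + √(-1) = 6*(I*√203) + I = 6*I*√203 + I = I + 6*I*√203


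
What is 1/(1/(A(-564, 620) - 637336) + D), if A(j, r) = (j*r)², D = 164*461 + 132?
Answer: 122275465064/9260654622087105 ≈ 1.3204e-5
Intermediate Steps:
D = 75736 (D = 75604 + 132 = 75736)
A(j, r) = j²*r²
1/(1/(A(-564, 620) - 637336) + D) = 1/(1/((-564)²*620² - 637336) + 75736) = 1/(1/(318096*384400 - 637336) + 75736) = 1/(1/(122276102400 - 637336) + 75736) = 1/(1/122275465064 + 75736) = 1/(9260654622087105/122275465064) = 122275465064/9260654622087105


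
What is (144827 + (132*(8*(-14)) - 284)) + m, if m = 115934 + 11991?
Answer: 257684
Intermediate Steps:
m = 127925
(144827 + (132*(8*(-14)) - 284)) + m = (144827 + (132*(8*(-14)) - 284)) + 127925 = (144827 + (132*(-112) - 284)) + 127925 = (144827 + (-14784 - 284)) + 127925 = (144827 - 15068) + 127925 = 129759 + 127925 = 257684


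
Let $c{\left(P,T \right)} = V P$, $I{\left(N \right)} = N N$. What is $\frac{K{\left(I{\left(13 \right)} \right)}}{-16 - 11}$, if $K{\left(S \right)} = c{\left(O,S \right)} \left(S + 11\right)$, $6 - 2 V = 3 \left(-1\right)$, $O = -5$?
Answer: $150$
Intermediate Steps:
$I{\left(N \right)} = N^{2}$
$V = \frac{9}{2}$ ($V = 3 - \frac{3 \left(-1\right)}{2} = 3 - - \frac{3}{2} = 3 + \frac{3}{2} = \frac{9}{2} \approx 4.5$)
$c{\left(P,T \right)} = \frac{9 P}{2}$
$K{\left(S \right)} = - \frac{495}{2} - \frac{45 S}{2}$ ($K{\left(S \right)} = \frac{9}{2} \left(-5\right) \left(S + 11\right) = - \frac{45 \left(11 + S\right)}{2} = - \frac{495}{2} - \frac{45 S}{2}$)
$\frac{K{\left(I{\left(13 \right)} \right)}}{-16 - 11} = \frac{- \frac{495}{2} - \frac{45 \cdot 13^{2}}{2}}{-16 - 11} = \frac{- \frac{495}{2} - \frac{7605}{2}}{-27} = - \frac{- \frac{495}{2} - \frac{7605}{2}}{27} = \left(- \frac{1}{27}\right) \left(-4050\right) = 150$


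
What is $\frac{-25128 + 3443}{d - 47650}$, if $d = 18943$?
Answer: $\frac{21685}{28707} \approx 0.75539$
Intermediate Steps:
$\frac{-25128 + 3443}{d - 47650} = \frac{-25128 + 3443}{18943 - 47650} = - \frac{21685}{-28707} = \left(-21685\right) \left(- \frac{1}{28707}\right) = \frac{21685}{28707}$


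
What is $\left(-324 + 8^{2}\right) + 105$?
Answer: $-155$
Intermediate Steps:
$\left(-324 + 8^{2}\right) + 105 = \left(-324 + 64\right) + 105 = -260 + 105 = -155$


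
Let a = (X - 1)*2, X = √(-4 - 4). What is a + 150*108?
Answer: 16198 + 4*I*√2 ≈ 16198.0 + 5.6569*I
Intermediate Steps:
X = 2*I*√2 (X = √(-8) = 2*I*√2 ≈ 2.8284*I)
a = -2 + 4*I*√2 (a = (2*I*√2 - 1)*2 = (-1 + 2*I*√2)*2 = -2 + 4*I*√2 ≈ -2.0 + 5.6569*I)
a + 150*108 = (-2 + 4*I*√2) + 150*108 = (-2 + 4*I*√2) + 16200 = 16198 + 4*I*√2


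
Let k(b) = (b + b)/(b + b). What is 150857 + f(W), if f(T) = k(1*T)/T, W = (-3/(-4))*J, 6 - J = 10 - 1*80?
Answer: 8598850/57 ≈ 1.5086e+5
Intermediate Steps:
k(b) = 1 (k(b) = (2*b)/((2*b)) = (2*b)*(1/(2*b)) = 1)
J = 76 (J = 6 - (10 - 1*80) = 6 - (10 - 80) = 6 - 1*(-70) = 6 + 70 = 76)
W = 57 (W = -3/(-4)*76 = -3*(-¼)*76 = (¾)*76 = 57)
f(T) = 1/T
150857 + f(W) = 150857 + 1/57 = 8598850/57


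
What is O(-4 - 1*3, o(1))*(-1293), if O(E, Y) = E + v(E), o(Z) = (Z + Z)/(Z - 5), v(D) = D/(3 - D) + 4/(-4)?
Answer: 112491/10 ≈ 11249.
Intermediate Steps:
v(D) = -1 + D/(3 - D) (v(D) = D/(3 - D) + 4*(-¼) = D/(3 - D) - 1 = -1 + D/(3 - D))
o(Z) = 2*Z/(-5 + Z) (o(Z) = (2*Z)/(-5 + Z) = 2*Z/(-5 + Z))
O(E, Y) = E + (3 - 2*E)/(-3 + E)
O(-4 - 1*3, o(1))*(-1293) = ((3 + (-4 - 1*3)² - 5*(-4 - 1*3))/(-3 + (-4 - 1*3)))*(-1293) = ((3 + (-4 - 3)² - 5*(-4 - 3))/(-3 + (-4 - 3)))*(-1293) = ((3 + (-7)² - 5*(-7))/(-3 - 7))*(-1293) = ((3 + 49 + 35)/(-10))*(-1293) = -⅒*87*(-1293) = -87/10*(-1293) = 112491/10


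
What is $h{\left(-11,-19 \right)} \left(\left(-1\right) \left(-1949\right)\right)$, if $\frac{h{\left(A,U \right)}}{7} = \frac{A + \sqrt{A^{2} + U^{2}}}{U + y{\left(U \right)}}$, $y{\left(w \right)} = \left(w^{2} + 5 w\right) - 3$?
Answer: $- \frac{150073}{244} + \frac{13643 \sqrt{482}}{244} \approx 612.51$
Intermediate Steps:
$y{\left(w \right)} = -3 + w^{2} + 5 w$
$h{\left(A,U \right)} = \frac{7 \left(A + \sqrt{A^{2} + U^{2}}\right)}{-3 + U^{2} + 6 U}$ ($h{\left(A,U \right)} = 7 \frac{A + \sqrt{A^{2} + U^{2}}}{U + \left(-3 + U^{2} + 5 U\right)} = 7 \frac{A + \sqrt{A^{2} + U^{2}}}{-3 + U^{2} + 6 U} = \frac{7 \left(A + \sqrt{A^{2} + U^{2}}\right)}{-3 + U^{2} + 6 U}$)
$h{\left(-11,-19 \right)} \left(\left(-1\right) \left(-1949\right)\right) = \frac{7 \left(-11 + \sqrt{\left(-11\right)^{2} + \left(-19\right)^{2}}\right)}{-3 + \left(-19\right)^{2} + 6 \left(-19\right)} \left(\left(-1\right) \left(-1949\right)\right) = \frac{7 \left(-11 + \sqrt{121 + 361}\right)}{-3 + 361 - 114} \cdot 1949 = \frac{7 \left(-11 + \sqrt{482}\right)}{244} \cdot 1949 = 7 \cdot \frac{1}{244} \left(-11 + \sqrt{482}\right) 1949 = \left(- \frac{77}{244} + \frac{7 \sqrt{482}}{244}\right) 1949 = - \frac{150073}{244} + \frac{13643 \sqrt{482}}{244}$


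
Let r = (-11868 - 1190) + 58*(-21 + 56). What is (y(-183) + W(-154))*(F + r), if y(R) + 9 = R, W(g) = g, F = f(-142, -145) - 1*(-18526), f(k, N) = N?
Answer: -2544138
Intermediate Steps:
F = 18381 (F = -145 - 1*(-18526) = -145 + 18526 = 18381)
y(R) = -9 + R
r = -11028 (r = -13058 + 58*35 = -13058 + 2030 = -11028)
(y(-183) + W(-154))*(F + r) = ((-9 - 183) - 154)*(18381 - 11028) = (-192 - 154)*7353 = -346*7353 = -2544138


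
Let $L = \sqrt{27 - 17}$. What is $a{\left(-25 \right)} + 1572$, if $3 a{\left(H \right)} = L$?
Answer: $1572 + \frac{\sqrt{10}}{3} \approx 1573.1$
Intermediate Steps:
$L = \sqrt{10} \approx 3.1623$
$a{\left(H \right)} = \frac{\sqrt{10}}{3}$
$a{\left(-25 \right)} + 1572 = \frac{\sqrt{10}}{3} + 1572 = 1572 + \frac{\sqrt{10}}{3}$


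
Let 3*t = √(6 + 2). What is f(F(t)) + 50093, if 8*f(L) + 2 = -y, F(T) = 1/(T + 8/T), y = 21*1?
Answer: 400721/8 ≈ 50090.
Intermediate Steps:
y = 21
t = 2*√2/3 (t = √(6 + 2)/3 = √8/3 = (2*√2)/3 = 2*√2/3 ≈ 0.94281)
f(L) = -23/8 (f(L) = -¼ + (-1*21)/8 = -¼ + (⅛)*(-21) = -¼ - 21/8 = -23/8)
f(F(t)) + 50093 = -23/8 + 50093 = 400721/8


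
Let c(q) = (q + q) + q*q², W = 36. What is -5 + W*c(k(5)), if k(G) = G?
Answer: 4855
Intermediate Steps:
c(q) = q³ + 2*q (c(q) = 2*q + q³ = q³ + 2*q)
-5 + W*c(k(5)) = -5 + 36*(5*(2 + 5²)) = -5 + 36*(5*(2 + 25)) = -5 + 36*(5*27) = -5 + 36*135 = -5 + 4860 = 4855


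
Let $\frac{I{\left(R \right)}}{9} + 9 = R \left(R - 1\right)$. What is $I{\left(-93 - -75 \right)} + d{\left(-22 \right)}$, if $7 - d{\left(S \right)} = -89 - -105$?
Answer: $2988$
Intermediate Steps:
$I{\left(R \right)} = -81 + 9 R \left(-1 + R\right)$ ($I{\left(R \right)} = -81 + 9 R \left(R - 1\right) = -81 + 9 R \left(-1 + R\right)$)
$d{\left(S \right)} = -9$ ($d{\left(S \right)} = 7 - \left(-89 - -105\right) = 7 - \left(-89 + 105\right) = 7 - 16 = -9$)
$I{\left(-93 - -75 \right)} + d{\left(-22 \right)} = \left(-81 - 9 \left(-93 - -75\right) + 9 \left(-93 - -75\right)^{2}\right) - 9 = \left(-81 - 9 \left(-93 + 75\right) + 9 \left(-93 + 75\right)^{2}\right) - 9 = \left(-81 - -162 + 9 \left(-18\right)^{2}\right) - 9 = \left(-81 + 162 + 9 \cdot 324\right) - 9 = \left(-81 + 162 + 2916\right) - 9 = 2997 - 9 = 2988$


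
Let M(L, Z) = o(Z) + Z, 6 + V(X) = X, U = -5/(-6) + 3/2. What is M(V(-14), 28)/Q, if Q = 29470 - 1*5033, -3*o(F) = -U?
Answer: 37/31419 ≈ 0.0011776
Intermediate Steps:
U = 7/3 (U = -5*(-⅙) + 3*(½) = ⅚ + 3/2 = 7/3 ≈ 2.3333)
V(X) = -6 + X
o(F) = 7/9 (o(F) = -(-1)*7/(3*3) = -⅓*(-7/3) = 7/9)
Q = 24437 (Q = 29470 - 5033 = 24437)
M(L, Z) = 7/9 + Z
M(V(-14), 28)/Q = (7/9 + 28)/24437 = (259/9)*(1/24437) = 37/31419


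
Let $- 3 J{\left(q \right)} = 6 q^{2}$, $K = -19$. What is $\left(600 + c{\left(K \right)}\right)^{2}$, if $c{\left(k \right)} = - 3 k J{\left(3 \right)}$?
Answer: $181476$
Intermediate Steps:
$J{\left(q \right)} = - 2 q^{2}$ ($J{\left(q \right)} = - \frac{6 q^{2}}{3} = - 2 q^{2}$)
$c{\left(k \right)} = 54 k$ ($c{\left(k \right)} = - 3 k \left(- 2 \cdot 3^{2}\right) = - 3 k \left(\left(-2\right) 9\right) = - 3 k \left(-18\right) = 54 k$)
$\left(600 + c{\left(K \right)}\right)^{2} = \left(600 + 54 \left(-19\right)\right)^{2} = \left(600 - 1026\right)^{2} = \left(-426\right)^{2} = 181476$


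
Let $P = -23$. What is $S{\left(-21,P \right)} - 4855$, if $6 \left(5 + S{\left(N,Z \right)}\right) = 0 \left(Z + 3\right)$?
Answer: $-4860$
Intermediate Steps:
$S{\left(N,Z \right)} = -5$ ($S{\left(N,Z \right)} = -5 + \frac{0 \left(Z + 3\right)}{6} = -5 + \frac{0 \left(3 + Z\right)}{6} = -5 + \frac{1}{6} \cdot 0 = -5 + 0 = -5$)
$S{\left(-21,P \right)} - 4855 = -5 - 4855 = -4860$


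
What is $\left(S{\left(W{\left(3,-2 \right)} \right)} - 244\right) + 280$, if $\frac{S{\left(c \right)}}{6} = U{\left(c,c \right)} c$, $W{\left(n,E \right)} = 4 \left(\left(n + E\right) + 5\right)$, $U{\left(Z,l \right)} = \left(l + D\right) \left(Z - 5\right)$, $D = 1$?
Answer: $68436$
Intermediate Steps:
$U{\left(Z,l \right)} = \left(1 + l\right) \left(-5 + Z\right)$ ($U{\left(Z,l \right)} = \left(l + 1\right) \left(Z - 5\right) = \left(1 + l\right) \left(-5 + Z\right)$)
$W{\left(n,E \right)} = 20 + 4 E + 4 n$ ($W{\left(n,E \right)} = 4 \left(\left(E + n\right) + 5\right) = 4 \left(5 + E + n\right) = 20 + 4 E + 4 n$)
$S{\left(c \right)} = 6 c \left(-5 + c^{2} - 4 c\right)$ ($S{\left(c \right)} = 6 \left(-5 + c - 5 c + c c\right) c = 6 \left(-5 + c - 5 c + c^{2}\right) c = 6 \left(-5 + c^{2} - 4 c\right) c = 6 c \left(-5 + c^{2} - 4 c\right)$)
$\left(S{\left(W{\left(3,-2 \right)} \right)} - 244\right) + 280 = \left(6 \left(20 + 4 \left(-2\right) + 4 \cdot 3\right) \left(-5 + \left(20 + 4 \left(-2\right) + 4 \cdot 3\right)^{2} - 4 \left(20 + 4 \left(-2\right) + 4 \cdot 3\right)\right) - 244\right) + 280 = \left(6 \left(20 - 8 + 12\right) \left(-5 + \left(20 - 8 + 12\right)^{2} - 4 \left(20 - 8 + 12\right)\right) - 244\right) + 280 = \left(6 \cdot 24 \left(-5 + 24^{2} - 96\right) - 244\right) + 280 = \left(6 \cdot 24 \left(-5 + 576 - 96\right) - 244\right) + 280 = \left(6 \cdot 24 \cdot 475 - 244\right) + 280 = \left(68400 - 244\right) + 280 = 68156 + 280 = 68436$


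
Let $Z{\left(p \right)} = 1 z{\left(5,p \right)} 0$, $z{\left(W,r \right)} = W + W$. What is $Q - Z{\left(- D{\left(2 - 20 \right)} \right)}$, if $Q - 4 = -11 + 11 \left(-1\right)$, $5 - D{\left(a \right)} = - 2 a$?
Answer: $-18$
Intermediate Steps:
$z{\left(W,r \right)} = 2 W$
$D{\left(a \right)} = 5 + 2 a$ ($D{\left(a \right)} = 5 - - 2 a = 5 + 2 a$)
$Q = -18$ ($Q = 4 + \left(-11 + 11 \left(-1\right)\right) = 4 - 22 = -18$)
$Z{\left(p \right)} = 0$ ($Z{\left(p \right)} = 1 \cdot 2 \cdot 5 \cdot 0 = 1 \cdot 10 \cdot 0 = 10 \cdot 0 = 0$)
$Q - Z{\left(- D{\left(2 - 20 \right)} \right)} = -18 - 0 = -18 + 0 = -18$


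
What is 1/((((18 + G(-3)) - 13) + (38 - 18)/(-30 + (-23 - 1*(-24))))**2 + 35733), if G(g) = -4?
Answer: 841/30051534 ≈ 2.7985e-5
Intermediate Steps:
1/((((18 + G(-3)) - 13) + (38 - 18)/(-30 + (-23 - 1*(-24))))**2 + 35733) = 1/((((18 - 4) - 13) + (38 - 18)/(-30 + (-23 - 1*(-24))))**2 + 35733) = 1/(((14 - 13) + 20/(-30 + (-23 + 24)))**2 + 35733) = 1/((1 + 20/(-30 + 1))**2 + 35733) = 1/((1 + 20/(-29))**2 + 35733) = 1/((1 + 20*(-1/29))**2 + 35733) = 1/((1 - 20/29)**2 + 35733) = 1/((9/29)**2 + 35733) = 1/(81/841 + 35733) = 1/(30051534/841) = 841/30051534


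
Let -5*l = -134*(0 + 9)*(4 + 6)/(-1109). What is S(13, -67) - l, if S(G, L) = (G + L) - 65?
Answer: -129559/1109 ≈ -116.83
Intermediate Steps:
S(G, L) = -65 + G + L
l = -2412/1109 (l = -(-134*(0 + 9)*(4 + 6))/(5*(-1109)) = -(-1206*10)*(-1)/(5*1109) = -(-134*90)*(-1)/(5*1109) = -(-2412)*(-1)/1109 = -⅕*12060/1109 = -2412/1109 ≈ -2.1749)
S(13, -67) - l = (-65 + 13 - 67) - 1*(-2412/1109) = -119 + 2412/1109 = -129559/1109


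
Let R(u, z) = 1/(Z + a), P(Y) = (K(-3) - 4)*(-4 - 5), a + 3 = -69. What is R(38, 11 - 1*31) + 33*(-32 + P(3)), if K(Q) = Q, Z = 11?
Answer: 62402/61 ≈ 1023.0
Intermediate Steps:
a = -72 (a = -3 - 69 = -72)
P(Y) = 63 (P(Y) = (-3 - 4)*(-4 - 5) = -7*(-9) = 63)
R(u, z) = -1/61 (R(u, z) = 1/(11 - 72) = 1/(-61) = -1/61)
R(38, 11 - 1*31) + 33*(-32 + P(3)) = -1/61 + 33*(-32 + 63) = -1/61 + 33*31 = -1/61 + 1023 = 62402/61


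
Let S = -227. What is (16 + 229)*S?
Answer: -55615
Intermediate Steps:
(16 + 229)*S = (16 + 229)*(-227) = 245*(-227) = -55615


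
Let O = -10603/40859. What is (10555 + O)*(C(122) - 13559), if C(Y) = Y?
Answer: -5794788780054/40859 ≈ -1.4182e+8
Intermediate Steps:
O = -10603/40859 (O = -10603*1/40859 = -10603/40859 ≈ -0.25950)
(10555 + O)*(C(122) - 13559) = (10555 - 10603/40859)*(122 - 13559) = (431256142/40859)*(-13437) = -5794788780054/40859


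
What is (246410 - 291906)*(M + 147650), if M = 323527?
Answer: -21436668792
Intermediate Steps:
(246410 - 291906)*(M + 147650) = (246410 - 291906)*(323527 + 147650) = -45496*471177 = -21436668792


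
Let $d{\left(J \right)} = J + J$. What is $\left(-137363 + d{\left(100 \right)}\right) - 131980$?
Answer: $-269143$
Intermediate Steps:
$d{\left(J \right)} = 2 J$
$\left(-137363 + d{\left(100 \right)}\right) - 131980 = \left(-137363 + 2 \cdot 100\right) - 131980 = \left(-137363 + 200\right) - 131980 = -137163 - 131980 = -269143$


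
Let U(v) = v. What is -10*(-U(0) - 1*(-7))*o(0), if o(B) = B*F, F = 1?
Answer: 0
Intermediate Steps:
o(B) = B (o(B) = B*1 = B)
-10*(-U(0) - 1*(-7))*o(0) = -10*(-1*0 - 1*(-7))*0 = -10*(0 + 7)*0 = -10*7*0 = -70*0 = -1*0 = 0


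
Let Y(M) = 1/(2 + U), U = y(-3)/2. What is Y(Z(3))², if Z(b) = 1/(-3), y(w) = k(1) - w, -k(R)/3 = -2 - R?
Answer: 1/64 ≈ 0.015625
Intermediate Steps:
k(R) = 6 + 3*R (k(R) = -3*(-2 - R) = 6 + 3*R)
y(w) = 9 - w (y(w) = (6 + 3*1) - w = (6 + 3) - w = 9 - w)
Z(b) = -⅓
U = 6 (U = (9 - 1*(-3))/2 = (9 + 3)*(½) = 12*(½) = 6)
Y(M) = ⅛ (Y(M) = 1/(2 + 6) = 1/8 = ⅛)
Y(Z(3))² = (⅛)² = 1/64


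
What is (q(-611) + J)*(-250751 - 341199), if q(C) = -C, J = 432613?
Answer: -256446946800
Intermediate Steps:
(q(-611) + J)*(-250751 - 341199) = (-1*(-611) + 432613)*(-250751 - 341199) = (611 + 432613)*(-591950) = 433224*(-591950) = -256446946800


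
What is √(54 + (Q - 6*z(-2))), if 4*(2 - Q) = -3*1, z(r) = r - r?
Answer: √227/2 ≈ 7.5333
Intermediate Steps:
z(r) = 0
Q = 11/4 (Q = 2 - (-3)/4 = 2 - ¼*(-3) = 2 + ¾ = 11/4 ≈ 2.7500)
√(54 + (Q - 6*z(-2))) = √(54 + (11/4 - 6*0)) = √(54 + (11/4 + 0)) = √(54 + 11/4) = √(227/4) = √227/2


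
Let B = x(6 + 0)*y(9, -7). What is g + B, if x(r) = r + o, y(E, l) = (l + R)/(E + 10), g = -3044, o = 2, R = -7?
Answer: -57948/19 ≈ -3049.9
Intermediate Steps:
y(E, l) = (-7 + l)/(10 + E) (y(E, l) = (l - 7)/(E + 10) = (-7 + l)/(10 + E))
x(r) = 2 + r (x(r) = r + 2 = 2 + r)
B = -112/19 (B = (2 + (6 + 0))*((-7 - 7)/(10 + 9)) = (2 + 6)*(-14/19) = 8*((1/19)*(-14)) = 8*(-14/19) = -112/19 ≈ -5.8947)
g + B = -3044 - 112/19 = -57948/19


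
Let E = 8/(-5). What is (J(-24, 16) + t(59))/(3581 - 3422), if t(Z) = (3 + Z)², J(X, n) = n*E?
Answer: 6364/265 ≈ 24.015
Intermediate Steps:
E = -8/5 (E = 8*(-⅕) = -8/5 ≈ -1.6000)
J(X, n) = -8*n/5 (J(X, n) = n*(-8/5) = -8*n/5)
(J(-24, 16) + t(59))/(3581 - 3422) = (-8/5*16 + (3 + 59)²)/(3581 - 3422) = (-128/5 + 62²)/159 = (-128/5 + 3844)*(1/159) = (19092/5)*(1/159) = 6364/265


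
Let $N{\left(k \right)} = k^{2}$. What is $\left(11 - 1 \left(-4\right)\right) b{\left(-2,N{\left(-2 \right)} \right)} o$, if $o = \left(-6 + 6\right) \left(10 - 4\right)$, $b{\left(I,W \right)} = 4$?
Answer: $0$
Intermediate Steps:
$o = 0$ ($o = 0 \cdot 6 = 0$)
$\left(11 - 1 \left(-4\right)\right) b{\left(-2,N{\left(-2 \right)} \right)} o = \left(11 - 1 \left(-4\right)\right) 4 \cdot 0 = \left(11 - -4\right) 4 \cdot 0 = \left(11 + 4\right) 4 \cdot 0 = 15 \cdot 4 \cdot 0 = 60 \cdot 0 = 0$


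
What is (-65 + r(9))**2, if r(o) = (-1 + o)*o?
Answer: 49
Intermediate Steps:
r(o) = o*(-1 + o)
(-65 + r(9))**2 = (-65 + 9*(-1 + 9))**2 = (-65 + 9*8)**2 = (-65 + 72)**2 = 7**2 = 49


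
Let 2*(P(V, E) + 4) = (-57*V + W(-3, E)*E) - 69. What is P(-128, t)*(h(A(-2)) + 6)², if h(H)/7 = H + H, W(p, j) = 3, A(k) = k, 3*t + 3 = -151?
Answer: 1709730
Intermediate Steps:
t = -154/3 (t = -1 + (⅓)*(-151) = -1 - 151/3 = -154/3 ≈ -51.333)
h(H) = 14*H (h(H) = 7*(H + H) = 7*(2*H) = 14*H)
P(V, E) = -77/2 - 57*V/2 + 3*E/2 (P(V, E) = -4 + ((-57*V + 3*E) - 69)/2 = -4 + (-69 - 57*V + 3*E)/2 = -4 + (-69/2 - 57*V/2 + 3*E/2) = -77/2 - 57*V/2 + 3*E/2)
P(-128, t)*(h(A(-2)) + 6)² = (-77/2 - 57/2*(-128) + (3/2)*(-154/3))*(14*(-2) + 6)² = (-77/2 + 3648 - 77)*(-28 + 6)² = (7065/2)*(-22)² = (7065/2)*484 = 1709730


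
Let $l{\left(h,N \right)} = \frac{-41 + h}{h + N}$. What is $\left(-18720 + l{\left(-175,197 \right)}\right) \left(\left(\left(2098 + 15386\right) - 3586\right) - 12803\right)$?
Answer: $- \frac{225600660}{11} \approx -2.0509 \cdot 10^{7}$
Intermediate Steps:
$l{\left(h,N \right)} = \frac{-41 + h}{N + h}$
$\left(-18720 + l{\left(-175,197 \right)}\right) \left(\left(\left(2098 + 15386\right) - 3586\right) - 12803\right) = \left(-18720 + \frac{-41 - 175}{197 - 175}\right) \left(\left(\left(2098 + 15386\right) - 3586\right) - 12803\right) = \left(-18720 + \frac{1}{22} \left(-216\right)\right) \left(\left(17484 - 3586\right) - 12803\right) = \left(-18720 + \frac{1}{22} \left(-216\right)\right) \left(13898 - 12803\right) = \left(-18720 - \frac{108}{11}\right) 1095 = \left(- \frac{206028}{11}\right) 1095 = - \frac{225600660}{11}$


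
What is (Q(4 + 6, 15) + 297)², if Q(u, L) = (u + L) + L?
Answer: 113569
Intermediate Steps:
Q(u, L) = u + 2*L (Q(u, L) = (L + u) + L = u + 2*L)
(Q(4 + 6, 15) + 297)² = (((4 + 6) + 2*15) + 297)² = ((10 + 30) + 297)² = (40 + 297)² = 337² = 113569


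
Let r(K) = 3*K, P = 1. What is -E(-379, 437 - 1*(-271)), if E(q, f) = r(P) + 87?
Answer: -90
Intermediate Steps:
E(q, f) = 90 (E(q, f) = 3*1 + 87 = 3 + 87 = 90)
-E(-379, 437 - 1*(-271)) = -1*90 = -90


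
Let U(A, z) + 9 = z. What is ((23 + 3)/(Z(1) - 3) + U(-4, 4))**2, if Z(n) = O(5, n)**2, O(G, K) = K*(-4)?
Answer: 9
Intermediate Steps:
O(G, K) = -4*K
U(A, z) = -9 + z
Z(n) = 16*n**2 (Z(n) = (-4*n)**2 = 16*n**2)
((23 + 3)/(Z(1) - 3) + U(-4, 4))**2 = ((23 + 3)/(16*1**2 - 3) + (-9 + 4))**2 = (26/(16*1 - 3) - 5)**2 = (26/(16 - 3) - 5)**2 = (26/13 - 5)**2 = (26*(1/13) - 5)**2 = (2 - 5)**2 = (-3)**2 = 9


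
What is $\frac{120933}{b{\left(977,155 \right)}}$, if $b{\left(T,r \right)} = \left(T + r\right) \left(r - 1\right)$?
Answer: $\frac{120933}{174328} \approx 0.69371$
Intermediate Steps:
$b{\left(T,r \right)} = \left(-1 + r\right) \left(T + r\right)$ ($b{\left(T,r \right)} = \left(T + r\right) \left(-1 + r\right) = \left(-1 + r\right) \left(T + r\right)$)
$\frac{120933}{b{\left(977,155 \right)}} = \frac{120933}{155^{2} - 977 - 155 + 977 \cdot 155} = \frac{120933}{24025 - 977 - 155 + 151435} = \frac{120933}{174328}$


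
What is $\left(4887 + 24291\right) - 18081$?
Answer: $11097$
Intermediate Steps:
$\left(4887 + 24291\right) - 18081 = 29178 - 18081 = 11097$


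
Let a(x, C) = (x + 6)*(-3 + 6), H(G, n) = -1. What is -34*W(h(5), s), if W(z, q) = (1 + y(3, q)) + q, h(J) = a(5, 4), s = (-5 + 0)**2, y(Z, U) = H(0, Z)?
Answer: -850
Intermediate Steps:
y(Z, U) = -1
a(x, C) = 18 + 3*x (a(x, C) = (6 + x)*3 = 18 + 3*x)
s = 25 (s = (-5)**2 = 25)
h(J) = 33 (h(J) = 18 + 3*5 = 18 + 15 = 33)
W(z, q) = q (W(z, q) = (1 - 1) + q = 0 + q = q)
-34*W(h(5), s) = -34*25 = -850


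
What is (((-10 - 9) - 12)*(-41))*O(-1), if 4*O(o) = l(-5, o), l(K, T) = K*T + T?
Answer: 1271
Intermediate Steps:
l(K, T) = T + K*T
O(o) = -o (O(o) = (o*(1 - 5))/4 = (o*(-4))/4 = (-4*o)/4 = -o)
(((-10 - 9) - 12)*(-41))*O(-1) = (((-10 - 9) - 12)*(-41))*(-1*(-1)) = ((-19 - 12)*(-41))*1 = -31*(-41)*1 = 1271*1 = 1271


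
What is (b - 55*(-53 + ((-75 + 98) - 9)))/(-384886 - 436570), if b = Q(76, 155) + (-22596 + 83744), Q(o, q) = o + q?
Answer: -15881/205364 ≈ -0.077331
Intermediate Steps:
b = 61379 (b = (76 + 155) + (-22596 + 83744) = 231 + 61148 = 61379)
(b - 55*(-53 + ((-75 + 98) - 9)))/(-384886 - 436570) = (61379 - 55*(-53 + ((-75 + 98) - 9)))/(-384886 - 436570) = (61379 - 55*(-53 + (23 - 9)))/(-821456) = (61379 - 55*(-53 + 14))*(-1/821456) = (61379 - 55*(-39))*(-1/821456) = (61379 + 2145)*(-1/821456) = 63524*(-1/821456) = -15881/205364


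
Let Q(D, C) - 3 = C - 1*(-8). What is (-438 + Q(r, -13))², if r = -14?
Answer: 193600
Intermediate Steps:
Q(D, C) = 11 + C (Q(D, C) = 3 + (C - 1*(-8)) = 3 + (C + 8) = 3 + (8 + C) = 11 + C)
(-438 + Q(r, -13))² = (-438 + (11 - 13))² = (-438 - 2)² = (-440)² = 193600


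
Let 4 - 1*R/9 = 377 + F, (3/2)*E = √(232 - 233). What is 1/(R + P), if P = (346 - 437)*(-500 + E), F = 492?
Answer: 339435/12801824149 + 546*I/12801824149 ≈ 2.6515e-5 + 4.265e-8*I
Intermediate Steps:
E = 2*I/3 (E = 2*√(232 - 233)/3 = 2*√(-1)/3 = 2*I/3 ≈ 0.66667*I)
P = 45500 - 182*I/3 (P = (346 - 437)*(-500 + 2*I/3) = -91*(-500 + 2*I/3) = 45500 - 182*I/3 ≈ 45500.0 - 60.667*I)
R = -7785 (R = 36 - 9*(377 + 492) = 36 - 9*869 = 36 - 7821 = -7785)
1/(R + P) = 1/(-7785 + (45500 - 182*I/3)) = 1/(37715 - 182*I/3) = 9*(37715 + 182*I/3)/12801824149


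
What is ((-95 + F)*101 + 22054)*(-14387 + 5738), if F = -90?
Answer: -29138481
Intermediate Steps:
((-95 + F)*101 + 22054)*(-14387 + 5738) = ((-95 - 90)*101 + 22054)*(-14387 + 5738) = (-185*101 + 22054)*(-8649) = (-18685 + 22054)*(-8649) = 3369*(-8649) = -29138481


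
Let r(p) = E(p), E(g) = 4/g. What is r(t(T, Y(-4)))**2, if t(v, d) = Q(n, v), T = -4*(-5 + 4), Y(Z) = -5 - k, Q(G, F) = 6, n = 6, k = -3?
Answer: 4/9 ≈ 0.44444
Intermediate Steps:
Y(Z) = -2 (Y(Z) = -5 - 1*(-3) = -5 + 3 = -2)
T = 4 (T = -4*(-1) = 4)
t(v, d) = 6
r(p) = 4/p
r(t(T, Y(-4)))**2 = (4/6)**2 = (4*(1/6))**2 = (2/3)**2 = 4/9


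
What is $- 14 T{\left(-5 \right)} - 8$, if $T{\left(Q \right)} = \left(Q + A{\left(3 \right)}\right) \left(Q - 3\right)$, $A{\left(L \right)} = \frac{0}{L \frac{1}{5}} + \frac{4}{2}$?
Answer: $-344$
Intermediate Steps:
$A{\left(L \right)} = 2$ ($A{\left(L \right)} = \frac{0}{L \frac{1}{5}} + 4 \cdot \frac{1}{2} = \frac{0}{\frac{1}{5} L} + 2 = 0 \frac{5}{L} + 2 = 0 + 2 = 2$)
$T{\left(Q \right)} = \left(-3 + Q\right) \left(2 + Q\right)$ ($T{\left(Q \right)} = \left(Q + 2\right) \left(Q - 3\right) = \left(2 + Q\right) \left(-3 + Q\right) = \left(-3 + Q\right) \left(2 + Q\right)$)
$- 14 T{\left(-5 \right)} - 8 = - 14 \left(-6 + \left(-5\right)^{2} - -5\right) - 8 = - 14 \left(-6 + 25 + 5\right) - 8 = \left(-14\right) 24 - 8 = -336 - 8 = -344$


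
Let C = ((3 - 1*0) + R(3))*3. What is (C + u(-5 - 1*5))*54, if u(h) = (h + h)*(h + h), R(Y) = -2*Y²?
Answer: 19170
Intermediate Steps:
u(h) = 4*h² (u(h) = (2*h)*(2*h) = 4*h²)
C = -45 (C = ((3 - 1*0) - 2*3²)*3 = ((3 + 0) - 2*9)*3 = (3 - 18)*3 = -15*3 = -45)
(C + u(-5 - 1*5))*54 = (-45 + 4*(-5 - 1*5)²)*54 = (-45 + 4*(-5 - 5)²)*54 = (-45 + 4*(-10)²)*54 = (-45 + 4*100)*54 = (-45 + 400)*54 = 355*54 = 19170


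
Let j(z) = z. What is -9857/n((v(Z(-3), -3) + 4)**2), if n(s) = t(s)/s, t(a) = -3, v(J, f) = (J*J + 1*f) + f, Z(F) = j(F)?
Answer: 482993/3 ≈ 1.6100e+5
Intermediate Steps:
Z(F) = F
v(J, f) = J**2 + 2*f (v(J, f) = (J**2 + f) + f = (f + J**2) + f = J**2 + 2*f)
n(s) = -3/s
-9857/n((v(Z(-3), -3) + 4)**2) = -9857*(-(((-3)**2 + 2*(-3)) + 4)**2/3) = -9857*(-((9 - 6) + 4)**2/3) = -9857*(-(3 + 4)**2/3) = -9857/((-3/(7**2))) = -9857/((-3/49)) = -9857/((-3*1/49)) = -9857/(-3/49) = -9857*(-49/3) = 482993/3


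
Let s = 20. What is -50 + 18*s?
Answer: 310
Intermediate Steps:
-50 + 18*s = -50 + 18*20 = -50 + 360 = 310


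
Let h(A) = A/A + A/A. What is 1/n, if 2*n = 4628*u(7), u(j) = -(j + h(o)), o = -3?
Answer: -1/20826 ≈ -4.8017e-5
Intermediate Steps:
h(A) = 2 (h(A) = 1 + 1 = 2)
u(j) = -2 - j (u(j) = -(j + 2) = -(2 + j) = -2 - j)
n = -20826 (n = (4628*(-2 - 1*7))/2 = (4628*(-2 - 7))/2 = (4628*(-9))/2 = (½)*(-41652) = -20826)
1/n = 1/(-20826) = -1/20826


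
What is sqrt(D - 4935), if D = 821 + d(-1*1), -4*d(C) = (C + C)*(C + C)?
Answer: I*sqrt(4115) ≈ 64.148*I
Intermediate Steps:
d(C) = -C**2 (d(C) = -(C + C)*(C + C)/4 = -2*C*2*C/4 = -C**2)
D = 820 (D = 821 - (-1*1)**2 = 821 - 1*(-1)**2 = 821 - 1*1 = 821 - 1 = 820)
sqrt(D - 4935) = sqrt(820 - 4935) = sqrt(-4115) = I*sqrt(4115)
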